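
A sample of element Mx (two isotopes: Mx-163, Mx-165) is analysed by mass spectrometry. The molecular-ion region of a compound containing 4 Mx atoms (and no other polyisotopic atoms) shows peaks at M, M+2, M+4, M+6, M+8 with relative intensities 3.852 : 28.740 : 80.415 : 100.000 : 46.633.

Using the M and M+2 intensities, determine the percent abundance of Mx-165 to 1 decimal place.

Write p for the Mx-163 fraction. I(M+2)/I(M) = [C(4,1)·p^3·(1−p)] / p^4 = 4·(1−p)/p = 28.740/3.852 = 7.4611
(1−p)/p = 7.4611/4 = 1.8653  ⇒  p = 1/(1 + 1.8653) = 0.3490
Mx-163: 34.9%, Mx-165: 65.1%.

65.1%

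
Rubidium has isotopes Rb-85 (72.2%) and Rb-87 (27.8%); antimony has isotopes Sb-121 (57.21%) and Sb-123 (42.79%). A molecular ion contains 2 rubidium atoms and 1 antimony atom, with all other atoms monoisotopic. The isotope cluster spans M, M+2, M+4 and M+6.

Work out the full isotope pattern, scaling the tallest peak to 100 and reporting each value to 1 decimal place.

65.9 : 100.0 : 47.7 : 7.3

Rubidium pattern (n=2): 0.521284 : 0.401432 : 0.077284
Antimony pattern (n=1): 0.5721 : 0.4279
Convolve the two distributions (both contribute in 2-u steps):
  M: 0.521284×0.5721 = 0.298227
  M+2: 0.521284×0.4279 + 0.401432×0.5721 = 0.452717
  M+4: 0.401432×0.4279 + 0.077284×0.5721 = 0.215987
  M+6: 0.077284×0.4279 = 0.033070
Scale to base peak (0.452717) = 100: 65.9 : 100.0 : 47.7 : 7.3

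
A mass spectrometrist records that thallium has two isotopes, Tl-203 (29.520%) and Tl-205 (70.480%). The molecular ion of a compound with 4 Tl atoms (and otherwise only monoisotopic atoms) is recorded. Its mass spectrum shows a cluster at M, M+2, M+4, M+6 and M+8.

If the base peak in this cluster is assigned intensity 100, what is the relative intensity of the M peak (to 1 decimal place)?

Binomial terms of (0.29520 + 0.70480)^4: M 0.0076, M+2 0.0725, M+4 0.2597, M+6 0.4134, M+8 0.2468 → M+6 is the base peak.
P(M+6) = C(4,3) × 0.29520^1 × 0.70480^3 = 4 × 0.2952 × 0.35010449 = 0.413403 (base)
P(M) = C(4,0) × 0.29520^4 × 0.70480^0 = 1 × 0.00759391 × 1.0000 = 0.007594
Relative intensity = 0.007594 / 0.413403 × 100 = 1.8

1.8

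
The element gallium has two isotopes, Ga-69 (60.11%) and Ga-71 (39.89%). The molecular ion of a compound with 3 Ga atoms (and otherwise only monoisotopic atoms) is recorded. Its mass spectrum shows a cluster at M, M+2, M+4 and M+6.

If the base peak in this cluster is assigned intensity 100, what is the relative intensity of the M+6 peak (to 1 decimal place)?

14.7

(0.6011 + 0.3989)^3 gives M 0.2172, M+2 0.4324, M+4 0.2869, M+6 0.0635; the largest is M+2.
P(M+2) = C(3,1) × 0.6011^2 × 0.3989^1 = 3 × 0.36132121 × 0.3989 = 0.432393 (base)
P(M+6) = C(3,3) × 0.6011^0 × 0.3989^3 = 1 × 1.0000 × 0.06347345 = 0.063473
Relative intensity = 0.063473 / 0.432393 × 100 = 14.7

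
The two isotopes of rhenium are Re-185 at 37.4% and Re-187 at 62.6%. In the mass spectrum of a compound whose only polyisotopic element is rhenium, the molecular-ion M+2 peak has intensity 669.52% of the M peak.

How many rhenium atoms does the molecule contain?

For n independent Re atoms, I(M+2)/I(M) = n · (abundance Re-187) / (abundance Re-185) = n · 0.626/0.374.
n = 6.6952 × 0.374/0.626 = 4.00 ≈ 4

4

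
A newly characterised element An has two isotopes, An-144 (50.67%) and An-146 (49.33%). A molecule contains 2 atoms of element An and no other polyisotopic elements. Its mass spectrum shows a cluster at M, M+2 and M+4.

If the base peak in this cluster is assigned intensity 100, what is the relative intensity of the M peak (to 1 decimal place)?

Binomial terms of (0.5067 + 0.4933)^2: M 0.2567, M+2 0.4999, M+4 0.2433 → M+2 is the base peak.
P(M+2) = C(2,1) × 0.5067^1 × 0.4933^1 = 2 × 0.5067 × 0.4933 = 0.499910 (base)
P(M) = C(2,0) × 0.5067^2 × 0.4933^0 = 1 × 0.25674489 × 1.0000 = 0.256745
Relative intensity = 0.256745 / 0.499910 × 100 = 51.4

51.4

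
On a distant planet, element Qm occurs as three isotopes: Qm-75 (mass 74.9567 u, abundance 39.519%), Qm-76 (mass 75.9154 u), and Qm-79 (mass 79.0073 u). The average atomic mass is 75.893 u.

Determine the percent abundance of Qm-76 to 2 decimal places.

48.95%

Let x and y be the fractions of Qm-76 and Qm-79. Then x + y = 1 − 0.39519 = 0.60481 and 75.9154x + 79.0073y = 75.893 − 0.39519×74.9567 = 46.270861727.
Substituting: 75.9154x + 79.0073(0.60481 − x) = 46.270861727
(75.9154 − 79.0073)x = -1.513543386  ⇒  x = 0.48952, y = 0.11529
Qm-76: 48.95%, Qm-79: 11.53%.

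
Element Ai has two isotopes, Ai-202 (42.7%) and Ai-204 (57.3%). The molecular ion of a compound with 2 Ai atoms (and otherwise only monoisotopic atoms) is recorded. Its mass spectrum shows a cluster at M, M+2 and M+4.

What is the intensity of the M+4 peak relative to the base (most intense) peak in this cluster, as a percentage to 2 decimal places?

67.10%

Term probabilities: M 0.1823, M+2 0.4893, M+4 0.3283. Base peak = M+2.
P(M+2) = C(2,1) × 0.427^1 × 0.573^1 = 2 × 0.4270 × 0.5730 = 0.489342 (base)
P(M+4) = C(2,2) × 0.427^0 × 0.573^2 = 1 × 1.0000 × 0.328329 = 0.328329
Relative intensity = 0.328329 / 0.489342 × 100 = 67.10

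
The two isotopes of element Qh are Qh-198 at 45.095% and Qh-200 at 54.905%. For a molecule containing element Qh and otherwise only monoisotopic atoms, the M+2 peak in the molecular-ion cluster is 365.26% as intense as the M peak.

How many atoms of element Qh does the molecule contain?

3

The M+2/M ratio from n Qh atoms is n · q/p = n · 0.54905/0.45095.
n = 3.6526 × 0.45095/0.54905 = 3.00 ≈ 3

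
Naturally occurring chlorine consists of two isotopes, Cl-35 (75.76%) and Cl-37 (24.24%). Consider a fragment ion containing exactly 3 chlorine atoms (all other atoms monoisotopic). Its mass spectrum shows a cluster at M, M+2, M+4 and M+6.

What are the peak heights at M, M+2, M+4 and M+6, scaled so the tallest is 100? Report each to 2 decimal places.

The 3 Cl atoms are independent, so intensities follow the terms of (0.7576 + 0.2424)^3.
P(M) = 0.7576^3 = 0.434830
P(M+2) = 3 × 0.7576^2 × 0.2424^1 = 0.417382
P(M+4) = 3 × 0.7576^1 × 0.2424^2 = 0.133545
P(M+6) = 0.2424^3 = 0.014243
The M peak is largest (0.434830); scaling to 100 gives 100.00 : 95.99 : 30.71 : 3.28.

100.00 : 95.99 : 30.71 : 3.28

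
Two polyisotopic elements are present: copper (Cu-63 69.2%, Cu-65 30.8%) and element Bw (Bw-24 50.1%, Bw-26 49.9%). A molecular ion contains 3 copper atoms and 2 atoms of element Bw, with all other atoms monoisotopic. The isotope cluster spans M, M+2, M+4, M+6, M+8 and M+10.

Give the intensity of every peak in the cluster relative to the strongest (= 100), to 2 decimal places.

Copper pattern (n=3): 0.33137389 : 0.44247034 : 0.19693766 : 0.02921811
Element Bw pattern (n=2): 0.251001 : 0.499998 : 0.249001
Convolve the two distributions (both contribute in 2-u steps):
  M: 0.33137389×0.251001 = 0.083175
  M+2: 0.33137389×0.499998 + 0.44247034×0.251001 = 0.276747
  M+4: 0.33137389×0.249001 + 0.44247034×0.499998 + 0.19693766×0.251001 = 0.353178
  M+6: 0.44247034×0.249001 + 0.19693766×0.499998 + 0.02921811×0.251001 = 0.215978
  M+8: 0.19693766×0.249001 + 0.02921811×0.499998 = 0.063647
  M+10: 0.02921811×0.249001 = 0.007275
Scale to base peak (0.353178) = 100: 23.55 : 78.36 : 100.00 : 61.15 : 18.02 : 2.06

23.55 : 78.36 : 100.00 : 61.15 : 18.02 : 2.06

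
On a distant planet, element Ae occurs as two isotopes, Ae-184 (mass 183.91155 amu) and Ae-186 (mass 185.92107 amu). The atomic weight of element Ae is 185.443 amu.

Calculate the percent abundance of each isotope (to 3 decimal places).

Ae-184: 23.790%, Ae-186: 76.210%

Writing the weighted mean with unknown fraction x of Ae-184:
183.91155·x + 185.92107·(1 − x) = 185.443
(183.91155 − 185.92107)·x = 185.443 − 185.92107
x = -0.47807 / -2.00952 = 0.23790 → 23.790% Ae-184, 76.210% Ae-186.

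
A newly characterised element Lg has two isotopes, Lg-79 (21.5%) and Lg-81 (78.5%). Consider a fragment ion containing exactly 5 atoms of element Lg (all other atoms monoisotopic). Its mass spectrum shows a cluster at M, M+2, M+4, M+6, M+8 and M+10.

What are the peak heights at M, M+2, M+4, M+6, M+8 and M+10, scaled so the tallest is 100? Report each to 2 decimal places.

The 5 Lg atoms are independent, so intensities follow the terms of (0.215 + 0.785)^5.
P(M) = 0.215^5 = 0.000459
P(M+2) = 5 × 0.215^4 × 0.785^1 = 0.008387
P(M+4) = 10 × 0.215^3 × 0.785^2 = 0.061243
P(M+6) = 10 × 0.215^2 × 0.785^3 = 0.223607
P(M+8) = 5 × 0.215^1 × 0.785^4 = 0.408213
P(M+10) = 0.785^5 = 0.298091
The M+8 peak is largest (0.408213); scaling to 100 gives 0.11 : 2.05 : 15.00 : 54.78 : 100.00 : 73.02.

0.11 : 2.05 : 15.00 : 54.78 : 100.00 : 73.02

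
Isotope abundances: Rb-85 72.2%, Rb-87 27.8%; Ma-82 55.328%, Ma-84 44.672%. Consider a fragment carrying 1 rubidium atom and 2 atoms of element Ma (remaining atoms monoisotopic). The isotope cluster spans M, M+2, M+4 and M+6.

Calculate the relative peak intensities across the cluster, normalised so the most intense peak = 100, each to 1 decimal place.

50.0 : 100.0 : 63.7 : 12.6

Rubidium pattern (n=1): 0.7220 : 0.2780
Element Ma pattern (n=2): 0.30611876 : 0.49432248 : 0.19955876
Convolve the two distributions (both contribute in 2-u steps):
  M: 0.7220×0.30611876 = 0.221018
  M+2: 0.7220×0.49432248 + 0.2780×0.30611876 = 0.442002
  M+4: 0.7220×0.19955876 + 0.2780×0.49432248 = 0.281503
  M+6: 0.2780×0.19955876 = 0.055477
Scale to base peak (0.442002) = 100: 50.0 : 100.0 : 63.7 : 12.6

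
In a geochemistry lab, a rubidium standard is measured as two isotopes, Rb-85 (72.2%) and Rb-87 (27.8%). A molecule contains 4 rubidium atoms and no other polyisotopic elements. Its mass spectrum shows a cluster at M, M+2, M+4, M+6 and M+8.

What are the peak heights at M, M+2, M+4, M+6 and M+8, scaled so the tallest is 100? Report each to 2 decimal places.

64.93 : 100.00 : 57.76 : 14.83 : 1.43

Each Rb atom is independently Rb-85 (p = 0.722) or Rb-87 (q = 0.278); the cluster is the binomial expansion (p + q)^4.
P(M) = 0.722^4 = 0.271737
P(M+2) = 4 × 0.722^3 × 0.278^1 = 0.418520
P(M+4) = 6 × 0.722^2 × 0.278^2 = 0.241721
P(M+6) = 4 × 0.722^1 × 0.278^3 = 0.062049
P(M+8) = 0.278^4 = 0.005973
The M+2 peak is largest (0.418520); scaling to 100 gives 64.93 : 100.00 : 57.76 : 14.83 : 1.43.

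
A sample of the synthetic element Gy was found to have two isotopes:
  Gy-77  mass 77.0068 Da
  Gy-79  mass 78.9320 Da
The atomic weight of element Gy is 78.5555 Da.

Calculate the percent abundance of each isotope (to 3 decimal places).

Gy-77: 19.556%, Gy-79: 80.444%

Let x be the fractional abundance of Gy-77; then Gy-79 has abundance 1 − x.
77.0068·x + 78.9320·(1 − x) = 78.5555
(77.0068 − 78.9320)·x = 78.5555 − 78.9320
x = -0.3765 / -1.9252 = 0.19556 → 19.556% Gy-77, 80.444% Gy-79.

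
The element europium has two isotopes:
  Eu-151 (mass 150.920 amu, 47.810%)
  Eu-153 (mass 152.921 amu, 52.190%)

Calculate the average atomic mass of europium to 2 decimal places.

151.96 amu

Weight each isotope mass by its fractional abundance: 0.47810 × 150.920 + 0.52190 × 152.921
= 72.1549 + 79.8095 = 151.9644 amu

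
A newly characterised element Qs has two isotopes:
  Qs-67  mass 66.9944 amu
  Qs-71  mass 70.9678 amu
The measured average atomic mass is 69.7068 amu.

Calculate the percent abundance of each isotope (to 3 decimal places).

Qs-67: 31.736%, Qs-71: 68.264%

Let x be the fractional abundance of Qs-67; then Qs-71 has abundance 1 − x.
66.9944·x + 70.9678·(1 − x) = 69.7068
(66.9944 − 70.9678)·x = 69.7068 − 70.9678
x = -1.2610 / -3.9734 = 0.31736 → 31.736% Qs-67, 68.264% Qs-71.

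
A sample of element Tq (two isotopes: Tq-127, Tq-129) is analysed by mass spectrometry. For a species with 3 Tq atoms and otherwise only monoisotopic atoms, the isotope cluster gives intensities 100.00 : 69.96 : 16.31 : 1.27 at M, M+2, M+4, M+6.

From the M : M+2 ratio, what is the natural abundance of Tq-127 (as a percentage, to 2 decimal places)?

If p is the fraction of Tq that is Tq-127, then I(M+2)/I(M) = [C(3,1)·p^2·(1−p)] / p^3 = 3·(1−p)/p = 69.96/100.00 = 0.6996
(1−p)/p = 0.6996/3 = 0.2332  ⇒  p = 1/(1 + 0.2332) = 0.8109
Tq-127: 81.09%, Tq-129: 18.91%.

81.09%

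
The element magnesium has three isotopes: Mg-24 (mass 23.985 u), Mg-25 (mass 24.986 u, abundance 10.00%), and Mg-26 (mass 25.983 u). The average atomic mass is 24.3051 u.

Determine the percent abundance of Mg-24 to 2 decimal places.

Let x and y be the fractions of Mg-24 and Mg-26. Then x + y = 1 − 0.1000 = 0.9000 and 23.985x + 25.983y = 24.3051 − 0.1000×24.986 = 21.8065.
Substituting: 23.985x + 25.983(0.9000 − x) = 21.8065
(23.985 − 25.983)x = -1.5782  ⇒  x = 0.78989, y = 0.11011
Mg-24: 78.99%, Mg-26: 11.01%.

78.99%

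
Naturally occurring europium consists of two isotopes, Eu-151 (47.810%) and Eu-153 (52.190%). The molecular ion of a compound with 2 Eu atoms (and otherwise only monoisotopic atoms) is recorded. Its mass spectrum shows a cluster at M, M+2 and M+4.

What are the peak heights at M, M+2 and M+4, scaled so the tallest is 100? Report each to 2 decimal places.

45.80 : 100.00 : 54.58

Expanding (0.47810 + 0.52190)^2:
P(M) = 0.47810^2 = 0.228580
P(M+2) = 2 × 0.47810^1 × 0.52190^1 = 0.499041
P(M+4) = 0.52190^2 = 0.272380
The M+2 peak is largest (0.499041); scaling to 100 gives 45.80 : 100.00 : 54.58.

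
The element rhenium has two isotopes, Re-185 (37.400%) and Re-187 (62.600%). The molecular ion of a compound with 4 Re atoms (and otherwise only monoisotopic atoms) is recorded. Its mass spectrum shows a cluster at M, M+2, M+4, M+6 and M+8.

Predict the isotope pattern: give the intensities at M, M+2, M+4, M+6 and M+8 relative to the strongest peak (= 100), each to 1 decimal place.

5.3 : 35.7 : 89.6 : 100.0 : 41.8

The 4 Re atoms are independent, so intensities follow the terms of (0.37400 + 0.62600)^4.
P(M) = 0.37400^4 = 0.019565
P(M+2) = 4 × 0.37400^3 × 0.62600^1 = 0.130993
P(M+4) = 6 × 0.37400^2 × 0.62600^2 = 0.328884
P(M+6) = 4 × 0.37400^1 × 0.62600^3 = 0.366990
P(M+8) = 0.62600^4 = 0.153567
The M+6 peak is largest (0.366990); scaling to 100 gives 5.3 : 35.7 : 89.6 : 100.0 : 41.8.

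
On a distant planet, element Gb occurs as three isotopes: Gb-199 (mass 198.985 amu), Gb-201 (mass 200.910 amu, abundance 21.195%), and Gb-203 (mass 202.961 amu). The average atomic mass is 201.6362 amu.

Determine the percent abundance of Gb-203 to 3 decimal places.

Let x and y be the fractions of Gb-199 and Gb-203. Then x + y = 1 − 0.21195 = 0.78805 and 198.985x + 202.961y = 201.6362 − 0.21195×200.910 = 159.0533255.
Substituting: 198.985x + 202.961(0.78805 − x) = 159.0533255
(198.985 − 202.961)x = -0.89009055  ⇒  x = 0.22387, y = 0.56418
Gb-199: 22.387%, Gb-203: 56.418%.

56.418%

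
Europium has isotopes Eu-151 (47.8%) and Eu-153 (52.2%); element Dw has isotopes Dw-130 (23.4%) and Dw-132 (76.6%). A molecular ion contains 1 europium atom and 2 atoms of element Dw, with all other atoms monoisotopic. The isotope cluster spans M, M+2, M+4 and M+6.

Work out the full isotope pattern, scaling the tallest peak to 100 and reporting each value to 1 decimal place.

5.6 : 42.8 : 100.0 : 65.5

Europium pattern (n=1): 0.4780 : 0.5220
Element Dw pattern (n=2): 0.054756 : 0.358488 : 0.586756
Convolve the two distributions (both contribute in 2-u steps):
  M: 0.4780×0.054756 = 0.026173
  M+2: 0.4780×0.358488 + 0.5220×0.054756 = 0.199940
  M+4: 0.4780×0.586756 + 0.5220×0.358488 = 0.467600
  M+6: 0.5220×0.586756 = 0.306287
Scale to base peak (0.467600) = 100: 5.6 : 42.8 : 100.0 : 65.5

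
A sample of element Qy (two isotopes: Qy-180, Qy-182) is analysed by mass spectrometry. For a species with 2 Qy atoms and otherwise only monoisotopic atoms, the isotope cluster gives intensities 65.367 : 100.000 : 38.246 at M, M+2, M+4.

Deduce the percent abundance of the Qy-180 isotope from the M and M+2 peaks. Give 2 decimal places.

56.66%

If p is the fraction of Qy that is Qy-180, then I(M+2)/I(M) = [C(2,1)·p^1·(1−p)] / p^2 = 2·(1−p)/p = 100.000/65.367 = 1.5298
(1−p)/p = 1.5298/2 = 0.7649  ⇒  p = 1/(1 + 0.7649) = 0.5666
Qy-180: 56.66%, Qy-182: 43.34%.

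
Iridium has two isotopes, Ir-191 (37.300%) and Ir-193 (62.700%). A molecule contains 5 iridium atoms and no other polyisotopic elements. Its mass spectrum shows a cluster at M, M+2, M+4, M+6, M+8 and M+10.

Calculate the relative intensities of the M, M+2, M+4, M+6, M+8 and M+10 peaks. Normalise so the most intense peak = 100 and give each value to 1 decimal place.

2.1 : 17.7 : 59.5 : 100.0 : 84.0 : 28.3

Expanding (0.37300 + 0.62700)^5:
P(M) = 0.37300^5 = 0.007220
P(M+2) = 5 × 0.37300^4 × 0.62700^1 = 0.060684
P(M+4) = 10 × 0.37300^3 × 0.62700^2 = 0.204015
P(M+6) = 10 × 0.37300^2 × 0.62700^3 = 0.342942
P(M+8) = 5 × 0.37300^1 × 0.62700^4 = 0.288237
P(M+10) = 0.62700^5 = 0.096903
The M+6 peak is largest (0.342942); scaling to 100 gives 2.1 : 17.7 : 59.5 : 100.0 : 84.0 : 28.3.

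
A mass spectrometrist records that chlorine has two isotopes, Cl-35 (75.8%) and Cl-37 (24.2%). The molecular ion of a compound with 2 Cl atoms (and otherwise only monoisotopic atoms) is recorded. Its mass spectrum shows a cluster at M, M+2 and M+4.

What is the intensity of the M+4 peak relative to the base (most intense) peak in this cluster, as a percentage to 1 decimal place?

10.2%

Term probabilities: M 0.5746, M+2 0.3669, M+4 0.0586. Base peak = M.
P(M) = C(2,0) × 0.758^2 × 0.242^0 = 1 × 0.574564 × 1.0000 = 0.574564 (base)
P(M+4) = C(2,2) × 0.758^0 × 0.242^2 = 1 × 1.0000 × 0.058564 = 0.058564
Relative intensity = 0.058564 / 0.574564 × 100 = 10.2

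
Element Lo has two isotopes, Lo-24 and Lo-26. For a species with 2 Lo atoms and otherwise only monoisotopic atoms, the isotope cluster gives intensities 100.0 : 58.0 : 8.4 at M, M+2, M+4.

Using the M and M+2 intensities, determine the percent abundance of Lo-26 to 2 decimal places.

22.48%

If p is the fraction of Lo that is Lo-24, then I(M+2)/I(M) = [C(2,1)·p^1·(1−p)] / p^2 = 2·(1−p)/p = 58.0/100.0 = 0.5800
(1−p)/p = 0.5800/2 = 0.2900  ⇒  p = 1/(1 + 0.2900) = 0.7752
Lo-24: 77.52%, Lo-26: 22.48%.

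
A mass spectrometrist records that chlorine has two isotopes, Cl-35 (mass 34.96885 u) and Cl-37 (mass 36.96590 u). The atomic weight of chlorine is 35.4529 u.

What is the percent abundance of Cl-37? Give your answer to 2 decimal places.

Writing the weighted mean with unknown fraction x of Cl-35:
34.96885·x + 36.96590·(1 − x) = 35.4529
(34.96885 − 36.96590)·x = 35.4529 − 36.96590
x = -1.51300 / -1.99705 = 0.75762 → 75.76% Cl-35, 24.24% Cl-37.

24.24%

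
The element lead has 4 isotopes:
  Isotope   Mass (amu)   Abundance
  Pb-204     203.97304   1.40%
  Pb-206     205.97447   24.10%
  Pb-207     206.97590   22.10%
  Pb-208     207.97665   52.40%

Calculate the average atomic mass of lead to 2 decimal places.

207.22 amu

Ar = Σ fᵢ·mᵢ = 0.0140 × 203.97304 + 0.2410 × 205.97447 + 0.2210 × 206.97590 + 0.5240 × 207.97665
= 2.855623 + 49.639847 + 45.741674 + 108.979765 = 207.216909 amu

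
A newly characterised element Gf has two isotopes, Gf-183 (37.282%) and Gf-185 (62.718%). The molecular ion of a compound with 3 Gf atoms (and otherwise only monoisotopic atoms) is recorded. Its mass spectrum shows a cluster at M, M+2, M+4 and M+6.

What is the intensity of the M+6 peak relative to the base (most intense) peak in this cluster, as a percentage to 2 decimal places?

56.08%

(0.37282 + 0.62718)^3 gives M 0.0518, M+2 0.2615, M+4 0.4400, M+6 0.2467; the largest is M+4.
P(M+4) = C(3,2) × 0.37282^1 × 0.62718^2 = 3 × 0.37282 × 0.39335475 = 0.439952 (base)
P(M+6) = C(3,3) × 0.37282^0 × 0.62718^3 = 1 × 1.0000 × 0.24670423 = 0.246704
Relative intensity = 0.246704 / 0.439952 × 100 = 56.08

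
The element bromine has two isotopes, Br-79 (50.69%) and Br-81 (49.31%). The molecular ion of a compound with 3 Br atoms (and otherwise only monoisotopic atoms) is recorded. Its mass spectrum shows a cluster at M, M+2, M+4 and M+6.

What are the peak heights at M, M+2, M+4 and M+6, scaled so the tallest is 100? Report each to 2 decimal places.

Each Br atom is independently Br-79 (p = 0.5069) or Br-81 (q = 0.4931); the cluster is the binomial expansion (p + q)^3.
P(M) = 0.5069^3 = 0.130247
P(M+2) = 3 × 0.5069^2 × 0.4931^1 = 0.380103
P(M+4) = 3 × 0.5069^1 × 0.4931^2 = 0.369755
P(M+6) = 0.4931^3 = 0.119896
The M+2 peak is largest (0.380103); scaling to 100 gives 34.27 : 100.00 : 97.28 : 31.54.

34.27 : 100.00 : 97.28 : 31.54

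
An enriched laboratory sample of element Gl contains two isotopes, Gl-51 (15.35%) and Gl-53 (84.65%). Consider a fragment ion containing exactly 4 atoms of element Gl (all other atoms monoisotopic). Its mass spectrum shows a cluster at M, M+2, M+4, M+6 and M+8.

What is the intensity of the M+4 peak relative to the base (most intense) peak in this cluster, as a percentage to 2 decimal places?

19.73%

(0.1535 + 0.8465)^4 gives M 0.0006, M+2 0.0122, M+4 0.1013, M+6 0.3724, M+8 0.5135; the largest is M+8.
P(M+8) = C(4,4) × 0.1535^0 × 0.8465^4 = 1 × 1.0000 × 0.51346146 = 0.513461 (base)
P(M+4) = C(4,2) × 0.1535^2 × 0.8465^2 = 6 × 0.02356225 × 0.71656225 = 0.101303
Relative intensity = 0.101303 / 0.513461 × 100 = 19.73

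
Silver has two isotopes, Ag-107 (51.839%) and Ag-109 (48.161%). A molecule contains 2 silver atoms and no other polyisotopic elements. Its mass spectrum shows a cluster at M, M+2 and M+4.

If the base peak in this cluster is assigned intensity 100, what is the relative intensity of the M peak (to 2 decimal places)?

53.82

Binomial terms of (0.51839 + 0.48161)^2: M 0.2687, M+2 0.4993, M+4 0.2319 → M+2 is the base peak.
P(M+2) = C(2,1) × 0.51839^1 × 0.48161^1 = 2 × 0.51839 × 0.48161 = 0.499324 (base)
P(M) = C(2,0) × 0.51839^2 × 0.48161^0 = 1 × 0.26872819 × 1.0000 = 0.268728
Relative intensity = 0.268728 / 0.499324 × 100 = 53.82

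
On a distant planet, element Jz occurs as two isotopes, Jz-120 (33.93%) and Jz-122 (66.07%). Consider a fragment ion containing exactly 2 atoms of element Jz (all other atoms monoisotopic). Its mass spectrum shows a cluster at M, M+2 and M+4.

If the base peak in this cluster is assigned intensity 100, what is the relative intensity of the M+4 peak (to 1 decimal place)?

97.4

Binomial terms of (0.3393 + 0.6607)^2: M 0.1151, M+2 0.4484, M+4 0.4365 → M+2 is the base peak.
P(M+2) = C(2,1) × 0.3393^1 × 0.6607^1 = 2 × 0.3393 × 0.6607 = 0.448351 (base)
P(M+4) = C(2,2) × 0.3393^0 × 0.6607^2 = 1 × 1.0000 × 0.43652449 = 0.436524
Relative intensity = 0.436524 / 0.448351 × 100 = 97.4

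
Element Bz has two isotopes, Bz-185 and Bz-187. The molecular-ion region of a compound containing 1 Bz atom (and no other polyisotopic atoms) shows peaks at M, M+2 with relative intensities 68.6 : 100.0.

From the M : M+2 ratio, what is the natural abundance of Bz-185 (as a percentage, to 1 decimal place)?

40.7%

Write p for the Bz-185 fraction. I(M+2)/I(M) = [C(1,1)·p^0·(1−p)] / p^1 = 1·(1−p)/p = 100.0/68.6 = 1.4577
(1−p)/p = 1.4577/1 = 1.4577  ⇒  p = 1/(1 + 1.4577) = 0.4069
Bz-185: 40.7%, Bz-187: 59.3%.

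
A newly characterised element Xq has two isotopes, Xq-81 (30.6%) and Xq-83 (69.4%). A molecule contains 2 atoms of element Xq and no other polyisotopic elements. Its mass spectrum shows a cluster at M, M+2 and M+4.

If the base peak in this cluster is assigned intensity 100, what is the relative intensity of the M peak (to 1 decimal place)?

Binomial terms of (0.306 + 0.694)^2: M 0.0936, M+2 0.4247, M+4 0.4816 → M+4 is the base peak.
P(M+4) = C(2,2) × 0.306^0 × 0.694^2 = 1 × 1.0000 × 0.481636 = 0.481636 (base)
P(M) = C(2,0) × 0.306^2 × 0.694^0 = 1 × 0.093636 × 1.0000 = 0.093636
Relative intensity = 0.093636 / 0.481636 × 100 = 19.4

19.4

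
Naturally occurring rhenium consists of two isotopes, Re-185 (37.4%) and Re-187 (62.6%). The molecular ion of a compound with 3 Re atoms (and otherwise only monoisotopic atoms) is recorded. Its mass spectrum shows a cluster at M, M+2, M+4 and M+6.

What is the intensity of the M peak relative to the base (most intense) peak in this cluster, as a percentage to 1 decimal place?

(0.374 + 0.626)^3 gives M 0.0523, M+2 0.2627, M+4 0.4397, M+6 0.2453; the largest is M+4.
P(M+4) = C(3,2) × 0.374^1 × 0.626^2 = 3 × 0.3740 × 0.391876 = 0.439685 (base)
P(M) = C(3,0) × 0.374^3 × 0.626^0 = 1 × 0.05231362 × 1.0000 = 0.052314
Relative intensity = 0.052314 / 0.439685 × 100 = 11.9

11.9%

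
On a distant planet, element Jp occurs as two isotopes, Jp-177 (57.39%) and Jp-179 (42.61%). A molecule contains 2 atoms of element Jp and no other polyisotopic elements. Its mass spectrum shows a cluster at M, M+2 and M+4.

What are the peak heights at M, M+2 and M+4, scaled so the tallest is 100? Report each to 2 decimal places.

The 2 Jp atoms are independent, so intensities follow the terms of (0.5739 + 0.4261)^2.
P(M) = 0.5739^2 = 0.329361
P(M+2) = 2 × 0.5739^1 × 0.4261^1 = 0.489078
P(M+4) = 0.4261^2 = 0.181561
The M+2 peak is largest (0.489078); scaling to 100 gives 67.34 : 100.00 : 37.12.

67.34 : 100.00 : 37.12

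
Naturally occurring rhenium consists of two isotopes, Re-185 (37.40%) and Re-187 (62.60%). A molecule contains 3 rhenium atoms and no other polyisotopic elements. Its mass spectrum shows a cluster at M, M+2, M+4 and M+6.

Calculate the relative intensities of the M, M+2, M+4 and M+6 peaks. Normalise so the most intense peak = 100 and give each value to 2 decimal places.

11.90 : 59.74 : 100.00 : 55.79

The 3 Re atoms are independent, so intensities follow the terms of (0.3740 + 0.6260)^3.
P(M) = 0.3740^3 = 0.052314
P(M+2) = 3 × 0.3740^2 × 0.6260^1 = 0.262687
P(M+4) = 3 × 0.3740^1 × 0.6260^2 = 0.439685
P(M+6) = 0.6260^3 = 0.245314
The M+4 peak is largest (0.439685); scaling to 100 gives 11.90 : 59.74 : 100.00 : 55.79.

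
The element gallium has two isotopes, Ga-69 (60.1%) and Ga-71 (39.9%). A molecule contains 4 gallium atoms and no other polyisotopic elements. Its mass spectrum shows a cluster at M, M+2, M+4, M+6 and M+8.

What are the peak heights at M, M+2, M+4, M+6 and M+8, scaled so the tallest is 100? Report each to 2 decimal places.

37.66 : 100.00 : 99.58 : 44.08 : 7.32

Expanding (0.601 + 0.399)^4:
P(M) = 0.601^4 = 0.130466
P(M+2) = 4 × 0.601^3 × 0.399^1 = 0.346463
P(M+4) = 6 × 0.601^2 × 0.399^2 = 0.345021
P(M+6) = 4 × 0.601^1 × 0.399^3 = 0.152705
P(M+8) = 0.399^4 = 0.025345
The M+2 peak is largest (0.346463); scaling to 100 gives 37.66 : 100.00 : 99.58 : 44.08 : 7.32.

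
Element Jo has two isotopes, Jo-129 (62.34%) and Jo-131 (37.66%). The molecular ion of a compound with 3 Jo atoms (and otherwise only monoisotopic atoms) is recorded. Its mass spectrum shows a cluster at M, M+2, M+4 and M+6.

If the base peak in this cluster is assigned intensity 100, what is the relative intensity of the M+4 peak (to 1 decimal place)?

60.4

(0.6234 + 0.3766)^3 gives M 0.2423, M+2 0.4391, M+4 0.2652, M+6 0.0534; the largest is M+2.
P(M+2) = C(3,1) × 0.6234^2 × 0.3766^1 = 3 × 0.38862756 × 0.3766 = 0.439071 (base)
P(M+4) = C(3,2) × 0.6234^1 × 0.3766^2 = 3 × 0.6234 × 0.14182756 = 0.265246
Relative intensity = 0.265246 / 0.439071 × 100 = 60.4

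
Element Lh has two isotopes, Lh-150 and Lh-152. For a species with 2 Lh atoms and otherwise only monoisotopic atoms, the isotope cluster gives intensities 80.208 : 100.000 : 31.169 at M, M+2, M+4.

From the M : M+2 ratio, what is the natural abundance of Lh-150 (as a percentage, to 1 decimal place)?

61.6%

Let p = fractional abundance of Lh-150. I(M+2)/I(M) = [C(2,1)·p^1·(1−p)] / p^2 = 2·(1−p)/p = 100.000/80.208 = 1.2468
(1−p)/p = 1.2468/2 = 0.6234  ⇒  p = 1/(1 + 0.6234) = 0.6160
Lh-150: 61.6%, Lh-152: 38.4%.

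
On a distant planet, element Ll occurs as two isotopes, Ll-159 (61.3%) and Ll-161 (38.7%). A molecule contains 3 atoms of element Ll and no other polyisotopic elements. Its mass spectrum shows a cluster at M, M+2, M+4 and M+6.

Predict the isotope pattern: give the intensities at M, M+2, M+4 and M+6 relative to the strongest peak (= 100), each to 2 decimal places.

Each Ll atom is independently Ll-159 (p = 0.613) or Ll-161 (q = 0.387); the cluster is the binomial expansion (p + q)^3.
P(M) = 0.613^3 = 0.230346
P(M+2) = 3 × 0.613^2 × 0.387^1 = 0.436268
P(M+4) = 3 × 0.613^1 × 0.387^2 = 0.275425
P(M+6) = 0.387^3 = 0.057961
The M+2 peak is largest (0.436268); scaling to 100 gives 52.80 : 100.00 : 63.13 : 13.29.

52.80 : 100.00 : 63.13 : 13.29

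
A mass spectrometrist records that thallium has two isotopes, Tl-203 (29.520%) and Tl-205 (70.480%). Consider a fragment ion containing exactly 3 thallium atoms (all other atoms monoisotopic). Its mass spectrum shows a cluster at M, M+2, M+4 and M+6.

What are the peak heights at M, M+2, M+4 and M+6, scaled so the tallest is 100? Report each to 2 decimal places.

Each Tl atom is independently Tl-203 (p = 0.29520) or Tl-205 (q = 0.70480); the cluster is the binomial expansion (p + q)^3.
P(M) = 0.29520^3 = 0.025725
P(M+2) = 3 × 0.29520^2 × 0.70480^1 = 0.184255
P(M+4) = 3 × 0.29520^1 × 0.70480^2 = 0.439916
P(M+6) = 0.70480^3 = 0.350104
The M+4 peak is largest (0.439916); scaling to 100 gives 5.85 : 41.88 : 100.00 : 79.58.

5.85 : 41.88 : 100.00 : 79.58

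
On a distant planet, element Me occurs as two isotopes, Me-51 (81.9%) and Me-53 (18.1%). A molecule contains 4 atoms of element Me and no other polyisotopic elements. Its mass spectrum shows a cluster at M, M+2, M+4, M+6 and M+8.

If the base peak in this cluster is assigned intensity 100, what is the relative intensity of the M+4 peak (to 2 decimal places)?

29.30

Term probabilities: M 0.4499, M+2 0.3977, M+4 0.1318, M+6 0.0194, M+8 0.0011. Base peak = M.
P(M) = C(4,0) × 0.819^4 × 0.181^0 = 1 × 0.44992032 × 1.0000 = 0.449920 (base)
P(M+4) = C(4,2) × 0.819^2 × 0.181^2 = 6 × 0.670761 × 0.032761 = 0.131849
Relative intensity = 0.131849 / 0.449920 × 100 = 29.30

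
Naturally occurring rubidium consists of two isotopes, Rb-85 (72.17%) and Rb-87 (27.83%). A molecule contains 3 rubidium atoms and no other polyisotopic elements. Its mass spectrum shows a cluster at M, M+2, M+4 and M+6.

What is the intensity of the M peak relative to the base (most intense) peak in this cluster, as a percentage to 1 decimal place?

(0.7217 + 0.2783)^3 gives M 0.3759, M+2 0.4349, M+4 0.1677, M+6 0.0216; the largest is M+2.
P(M+2) = C(3,1) × 0.7217^2 × 0.2783^1 = 3 × 0.52085089 × 0.2783 = 0.434858 (base)
P(M) = C(3,0) × 0.7217^3 × 0.2783^0 = 1 × 0.37589809 × 1.0000 = 0.375898
Relative intensity = 0.375898 / 0.434858 × 100 = 86.4

86.4%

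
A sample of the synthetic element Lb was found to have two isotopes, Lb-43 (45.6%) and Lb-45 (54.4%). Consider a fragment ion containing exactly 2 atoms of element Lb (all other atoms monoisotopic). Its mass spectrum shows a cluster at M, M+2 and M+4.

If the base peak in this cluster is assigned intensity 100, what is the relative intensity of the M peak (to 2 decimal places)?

Term probabilities: M 0.2079, M+2 0.4961, M+4 0.2959. Base peak = M+2.
P(M+2) = C(2,1) × 0.456^1 × 0.544^1 = 2 × 0.4560 × 0.5440 = 0.496128 (base)
P(M) = C(2,0) × 0.456^2 × 0.544^0 = 1 × 0.207936 × 1.0000 = 0.207936
Relative intensity = 0.207936 / 0.496128 × 100 = 41.91

41.91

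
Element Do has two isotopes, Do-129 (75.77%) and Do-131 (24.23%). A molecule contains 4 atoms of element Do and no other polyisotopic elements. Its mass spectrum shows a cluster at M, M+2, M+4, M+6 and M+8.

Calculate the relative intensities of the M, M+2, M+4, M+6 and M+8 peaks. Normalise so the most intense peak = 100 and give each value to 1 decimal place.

Each Do atom is independently Do-129 (p = 0.7577) or Do-131 (q = 0.2423); the cluster is the binomial expansion (p + q)^4.
P(M) = 0.7577^4 = 0.329601
P(M+2) = 4 × 0.7577^3 × 0.2423^1 = 0.421605
P(M+4) = 6 × 0.7577^2 × 0.2423^2 = 0.202233
P(M+6) = 4 × 0.7577^1 × 0.2423^3 = 0.043114
P(M+8) = 0.2423^4 = 0.003447
The M+2 peak is largest (0.421605); scaling to 100 gives 78.2 : 100.0 : 48.0 : 10.2 : 0.8.

78.2 : 100.0 : 48.0 : 10.2 : 0.8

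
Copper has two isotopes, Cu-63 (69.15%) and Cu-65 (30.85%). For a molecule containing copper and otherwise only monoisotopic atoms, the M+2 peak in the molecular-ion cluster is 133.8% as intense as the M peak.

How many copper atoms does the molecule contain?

3

With n Cu atoms, P(M+2)/P(M) = C(n,1)·p^(n−1)q / p^n = n·q/p = n · 0.3085/0.6915.
n = 1.338 × 0.6915/0.3085 = 3.00 ≈ 3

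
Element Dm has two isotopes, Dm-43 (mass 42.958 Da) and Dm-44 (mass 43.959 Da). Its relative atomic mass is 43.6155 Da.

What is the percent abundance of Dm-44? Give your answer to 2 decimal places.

Writing the weighted mean with unknown fraction x of Dm-43:
42.958·x + 43.959·(1 − x) = 43.6155
(42.958 − 43.959)·x = 43.6155 − 43.959
x = -0.3435 / -1.001 = 0.34316 → 34.32% Dm-43, 65.68% Dm-44.

65.68%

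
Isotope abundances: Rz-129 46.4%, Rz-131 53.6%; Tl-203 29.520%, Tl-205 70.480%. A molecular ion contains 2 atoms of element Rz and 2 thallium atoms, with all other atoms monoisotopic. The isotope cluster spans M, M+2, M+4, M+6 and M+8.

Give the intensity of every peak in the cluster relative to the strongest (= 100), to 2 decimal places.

5.12 : 36.26 : 92.45 : 100.00 : 38.93

Element Rz pattern (n=2): 0.215296 : 0.497408 : 0.287296
Thallium pattern (n=2): 0.08714304 : 0.41611392 : 0.49674304
Convolve the two distributions (both contribute in 2-u steps):
  M: 0.215296×0.08714304 = 0.018762
  M+2: 0.215296×0.41611392 + 0.497408×0.08714304 = 0.132933
  M+4: 0.215296×0.49674304 + 0.497408×0.41611392 + 0.287296×0.08714304 = 0.338961
  M+6: 0.497408×0.49674304 + 0.287296×0.41611392 = 0.366632
  M+8: 0.287296×0.49674304 = 0.142712
Scale to base peak (0.366632) = 100: 5.12 : 36.26 : 92.45 : 100.00 : 38.93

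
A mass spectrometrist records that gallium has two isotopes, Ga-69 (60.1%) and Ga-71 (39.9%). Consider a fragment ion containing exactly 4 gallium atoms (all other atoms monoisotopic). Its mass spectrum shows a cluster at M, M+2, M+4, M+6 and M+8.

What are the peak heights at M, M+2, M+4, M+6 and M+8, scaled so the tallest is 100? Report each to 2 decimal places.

37.66 : 100.00 : 99.58 : 44.08 : 7.32

Each Ga atom is independently Ga-69 (p = 0.601) or Ga-71 (q = 0.399); the cluster is the binomial expansion (p + q)^4.
P(M) = 0.601^4 = 0.130466
P(M+2) = 4 × 0.601^3 × 0.399^1 = 0.346463
P(M+4) = 6 × 0.601^2 × 0.399^2 = 0.345021
P(M+6) = 4 × 0.601^1 × 0.399^3 = 0.152705
P(M+8) = 0.399^4 = 0.025345
The M+2 peak is largest (0.346463); scaling to 100 gives 37.66 : 100.00 : 99.58 : 44.08 : 7.32.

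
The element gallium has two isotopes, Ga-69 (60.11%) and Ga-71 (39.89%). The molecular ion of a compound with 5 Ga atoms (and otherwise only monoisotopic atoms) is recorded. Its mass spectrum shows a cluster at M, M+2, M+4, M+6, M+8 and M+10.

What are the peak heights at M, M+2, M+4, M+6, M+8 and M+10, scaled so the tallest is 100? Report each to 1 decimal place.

Expanding (0.6011 + 0.3989)^5:
P(M) = 0.6011^5 = 0.078475
P(M+2) = 5 × 0.6011^4 × 0.3989^1 = 0.260388
P(M+4) = 10 × 0.6011^3 × 0.3989^2 = 0.345596
P(M+6) = 10 × 0.6011^2 × 0.3989^3 = 0.229343
P(M+8) = 5 × 0.6011^1 × 0.3989^4 = 0.076098
P(M+10) = 0.3989^5 = 0.010100
The M+4 peak is largest (0.345596); scaling to 100 gives 22.7 : 75.3 : 100.0 : 66.4 : 22.0 : 2.9.

22.7 : 75.3 : 100.0 : 66.4 : 22.0 : 2.9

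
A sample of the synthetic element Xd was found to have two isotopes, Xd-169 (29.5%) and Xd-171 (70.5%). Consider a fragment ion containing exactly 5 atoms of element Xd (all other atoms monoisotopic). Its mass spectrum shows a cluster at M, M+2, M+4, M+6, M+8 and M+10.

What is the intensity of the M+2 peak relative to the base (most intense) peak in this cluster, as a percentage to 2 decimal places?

7.33%

Term probabilities: M 0.0022, M+2 0.0267, M+4 0.1276, M+6 0.3049, M+8 0.3644, M+10 0.1742. Base peak = M+8.
P(M+8) = C(5,4) × 0.295^1 × 0.705^4 = 5 × 0.2950 × 0.24703385 = 0.364375 (base)
P(M+2) = C(5,1) × 0.295^4 × 0.705^1 = 5 × 0.00757335 × 0.7050 = 0.026696
Relative intensity = 0.026696 / 0.364375 × 100 = 7.33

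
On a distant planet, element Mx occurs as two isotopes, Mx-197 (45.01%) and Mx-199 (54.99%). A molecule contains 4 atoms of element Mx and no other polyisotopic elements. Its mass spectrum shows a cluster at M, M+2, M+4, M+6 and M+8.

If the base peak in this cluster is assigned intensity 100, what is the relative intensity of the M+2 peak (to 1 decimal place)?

Term probabilities: M 0.0410, M+2 0.2006, M+4 0.3676, M+6 0.2994, M+8 0.0914. Base peak = M+4.
P(M+4) = C(4,2) × 0.4501^2 × 0.5499^2 = 6 × 0.20259001 × 0.30239001 = 0.367567 (base)
P(M+2) = C(4,1) × 0.4501^3 × 0.5499^1 = 4 × 0.09118576 × 0.5499 = 0.200572
Relative intensity = 0.200572 / 0.367567 × 100 = 54.6

54.6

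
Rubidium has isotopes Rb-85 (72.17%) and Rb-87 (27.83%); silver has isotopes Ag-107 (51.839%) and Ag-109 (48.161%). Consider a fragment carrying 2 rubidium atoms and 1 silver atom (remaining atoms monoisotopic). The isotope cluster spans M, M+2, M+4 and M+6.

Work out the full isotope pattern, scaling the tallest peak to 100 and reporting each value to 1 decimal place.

58.8 : 100.0 : 50.9 : 8.1

Rubidium pattern (n=2): 0.52085089 : 0.40169822 : 0.07745089
Silver pattern (n=1): 0.51839 : 0.48161
Convolve the two distributions (both contribute in 2-u steps):
  M: 0.52085089×0.51839 = 0.270004
  M+2: 0.52085089×0.48161 + 0.40169822×0.51839 = 0.459083
  M+4: 0.40169822×0.48161 + 0.07745089×0.51839 = 0.233612
  M+6: 0.07745089×0.48161 = 0.037301
Scale to base peak (0.459083) = 100: 58.8 : 100.0 : 50.9 : 8.1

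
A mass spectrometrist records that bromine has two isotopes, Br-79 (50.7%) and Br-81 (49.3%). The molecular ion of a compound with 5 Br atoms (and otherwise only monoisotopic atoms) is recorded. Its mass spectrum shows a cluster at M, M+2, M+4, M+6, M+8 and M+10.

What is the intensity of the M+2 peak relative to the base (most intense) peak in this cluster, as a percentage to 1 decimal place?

51.4%

(0.507 + 0.493)^5 gives M 0.0335, M+2 0.1629, M+4 0.3168, M+6 0.3080, M+8 0.1497, M+10 0.0291; the largest is M+4.
P(M+4) = C(5,2) × 0.507^3 × 0.493^2 = 10 × 0.13032384 × 0.243049 = 0.316751 (base)
P(M+2) = C(5,1) × 0.507^4 × 0.493^1 = 5 × 0.06607419 × 0.4930 = 0.162873
Relative intensity = 0.162873 / 0.316751 × 100 = 51.4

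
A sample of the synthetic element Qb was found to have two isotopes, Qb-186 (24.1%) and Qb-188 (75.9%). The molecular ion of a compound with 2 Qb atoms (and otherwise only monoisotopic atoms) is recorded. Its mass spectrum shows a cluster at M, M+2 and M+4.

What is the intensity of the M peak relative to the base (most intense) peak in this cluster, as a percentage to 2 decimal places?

10.08%

Term probabilities: M 0.0581, M+2 0.3658, M+4 0.5761. Base peak = M+4.
P(M+4) = C(2,2) × 0.241^0 × 0.759^2 = 1 × 1.0000 × 0.576081 = 0.576081 (base)
P(M) = C(2,0) × 0.241^2 × 0.759^0 = 1 × 0.058081 × 1.0000 = 0.058081
Relative intensity = 0.058081 / 0.576081 × 100 = 10.08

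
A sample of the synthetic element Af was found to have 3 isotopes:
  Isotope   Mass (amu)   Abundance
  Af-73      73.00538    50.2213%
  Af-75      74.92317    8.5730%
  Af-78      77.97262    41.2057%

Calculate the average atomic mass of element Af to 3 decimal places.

75.217 amu

Weight each isotope mass by its fractional abundance: 0.502213 × 73.00538 + 0.085730 × 74.92317 + 0.412057 × 77.97262
= 36.664251 + 6.423163 + 32.129164 = 75.216578 amu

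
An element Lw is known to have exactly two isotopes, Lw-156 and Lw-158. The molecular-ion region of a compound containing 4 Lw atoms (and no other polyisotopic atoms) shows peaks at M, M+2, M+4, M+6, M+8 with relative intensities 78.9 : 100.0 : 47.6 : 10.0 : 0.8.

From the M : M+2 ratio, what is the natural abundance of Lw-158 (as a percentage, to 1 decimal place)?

24.1%

Write p for the Lw-156 fraction. I(M+2)/I(M) = [C(4,1)·p^3·(1−p)] / p^4 = 4·(1−p)/p = 100.0/78.9 = 1.2674
(1−p)/p = 1.2674/4 = 0.3169  ⇒  p = 1/(1 + 0.3169) = 0.7594
Lw-156: 75.9%, Lw-158: 24.1%.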